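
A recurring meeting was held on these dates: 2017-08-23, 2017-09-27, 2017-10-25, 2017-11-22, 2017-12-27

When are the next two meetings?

2018-01-24, 2018-02-28

Gaps: 35, 28, 28, 35 days — a mix of 28 and 35. Every date is a Wednesday.
Each is the 4th Wednesday of its month.
January 2018 — 4th Wednesday is 2018-01-24.
February 2018 — 4th Wednesday is 2018-02-28.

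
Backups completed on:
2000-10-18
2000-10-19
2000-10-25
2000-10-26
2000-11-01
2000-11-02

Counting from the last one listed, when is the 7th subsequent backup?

2000-11-29

The gap pattern 1, 6, 1, 6, 1 repeats every 2 events.
These are the Wednesdays and Thursdays of each week.
Next Wednesday: 2000-11-08.
Next Thursday: 2000-11-09.
The following Wednesday is 2000-11-15.
Next Thursday: 2000-11-16.
Next Wednesday: 2000-11-22.
The following Thursday is 2000-11-23.
Next Wednesday: 2000-11-29.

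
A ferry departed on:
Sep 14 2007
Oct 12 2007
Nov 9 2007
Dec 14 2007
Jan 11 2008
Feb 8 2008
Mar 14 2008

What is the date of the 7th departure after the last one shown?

These are Fridays at 28- or 35-day spacing (28, 28, 35, 28, 28, 35).
The pattern: 2nd Friday of the month.
2nd Friday of April 2008: Apr 11 2008.
May 2008 — 2nd Friday is May 9 2008.
2nd Friday of June 2008: Jun 13 2008.
July 2008 — 2nd Friday is Jul 11 2008.
2nd Friday of August 2008: Aug 8 2008.
September 2008 — 2nd Friday is Sep 12 2008.
October 2008 — 2nd Friday is Oct 10 2008.

Oct 10 2008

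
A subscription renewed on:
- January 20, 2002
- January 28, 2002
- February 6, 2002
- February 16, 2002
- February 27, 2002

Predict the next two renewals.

The spacing grows by 1 each time: 8, 9, 10, 11 days.
Next gap: 12 days. February 27, 2002 + 12 days = March 11, 2002.
Next gap: 13 days. March 11, 2002 + 13 days = March 24, 2002.

March 11, 2002; March 24, 2002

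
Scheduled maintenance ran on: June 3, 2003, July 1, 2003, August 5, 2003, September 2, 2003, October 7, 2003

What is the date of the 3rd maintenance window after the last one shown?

These are Tuesdays at 28- or 35-day spacing (28, 35, 28, 35).
The pattern: 1st Tuesday of the month.
November 2003 — 1st Tuesday is November 4, 2003.
1st Tuesday of December 2003: December 2, 2003.
1st Tuesday of January 2004: January 6, 2004.

January 6, 2004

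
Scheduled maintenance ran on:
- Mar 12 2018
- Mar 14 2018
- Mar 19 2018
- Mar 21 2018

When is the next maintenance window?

Gaps: 2, 5, 2 days — not constant, but cyclic with period 2.
The events fall on every Monday and Wednesday.
Next Monday: Mar 26 2018.

Mar 26 2018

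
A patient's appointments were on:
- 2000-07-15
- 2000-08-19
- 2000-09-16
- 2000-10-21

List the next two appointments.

These are Saturdays at 28- or 35-day spacing (35, 28, 35).
The pattern: 3rd Saturday of the month.
3rd Saturday of November 2000: 2000-11-18.
3rd Saturday of December 2000: 2000-12-16.

2000-11-18, 2000-12-16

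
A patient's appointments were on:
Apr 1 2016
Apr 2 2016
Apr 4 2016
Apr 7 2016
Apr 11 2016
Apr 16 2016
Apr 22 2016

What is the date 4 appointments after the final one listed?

The spacing grows by 1 each time: 1, 2, 3, 4, 5, 6 days.
Next gap: 7 days. Apr 22 2016 + 7 days = Apr 29 2016.
Next gap: 8 days. Apr 29 2016 + 8 days = May 7 2016.
Next gap: 9 days. May 7 2016 + 9 days = May 16 2016.
Next gap: 10 days. May 16 2016 + 10 days = May 26 2016.

May 26 2016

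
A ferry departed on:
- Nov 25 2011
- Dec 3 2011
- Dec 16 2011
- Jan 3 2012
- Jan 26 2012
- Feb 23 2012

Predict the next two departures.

Intervals are 8, 13, 18, 23, 28 days — an arithmetic progression with common difference 5.
Next gap: 33 days. Feb 23 2012 + 33 days = Mar 27 2012.
Next gap: 38 days. Mar 27 2012 + 38 days = May 4 2012.

Mar 27 2012, May 4 2012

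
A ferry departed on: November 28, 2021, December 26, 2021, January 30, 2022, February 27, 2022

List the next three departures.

All Sundays; the gaps (28, 35, 28) vary with month length.
This is the last Sunday of each month.
March 2022 ends with Sunday March 27, 2022.
Last Sunday of April 2022: April 24, 2022.
Last Sunday of May 2022: May 29, 2022.

March 27, 2022; April 24, 2022; May 29, 2022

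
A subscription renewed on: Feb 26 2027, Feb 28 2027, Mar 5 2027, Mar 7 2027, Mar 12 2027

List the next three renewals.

Mar 14 2027, Mar 19 2027, Mar 21 2027

Every event lands on a Friday or Sunday (gaps cycle 2, 5, 2, 5).
So the schedule is: every Friday and Sunday.
The following Sunday is Mar 14 2027.
The following Friday is Mar 19 2027.
The following Sunday is Mar 21 2027.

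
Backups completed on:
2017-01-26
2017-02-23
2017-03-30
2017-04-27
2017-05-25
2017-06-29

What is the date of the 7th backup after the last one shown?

2018-01-25

All Thursdays; the gaps (28, 35, 28, 28, 35) vary with month length.
This is the last Thursday of each month.
Last Thursday of July 2017: 2017-07-27.
August 2017 ends with Thursday 2017-08-31.
Last Thursday of September 2017: 2017-09-28.
Last Thursday of October 2017: 2017-10-26.
November 2017 ends with Thursday 2017-11-30.
December 2017 ends with Thursday 2017-12-28.
January 2018 ends with Thursday 2018-01-25.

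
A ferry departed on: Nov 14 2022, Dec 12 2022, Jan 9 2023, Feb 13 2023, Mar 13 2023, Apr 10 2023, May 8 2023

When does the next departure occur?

All dates are Mondays, 28, 28, 35, 28, 28, 28 days apart.
Specifically, the 2nd Monday of each month.
June 2023 — 2nd Monday is Jun 12 2023.

Jun 12 2023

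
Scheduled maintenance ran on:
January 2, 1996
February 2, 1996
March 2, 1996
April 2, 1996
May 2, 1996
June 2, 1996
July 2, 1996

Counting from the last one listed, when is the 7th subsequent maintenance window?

The day-of-month is always 2 (31, 29, 31, 30, 31, 30 days between events).
So this recurs on the 2nd of each month.
Next: August 1996 → August 2, 1996.
Next: September 1996 → September 2, 1996.
October 1996: October 2, 1996.
November 1996: November 2, 1996.
December 1996: December 2, 1996.
January 1997: January 2, 1997.
February 1997: February 2, 1997.

February 2, 1997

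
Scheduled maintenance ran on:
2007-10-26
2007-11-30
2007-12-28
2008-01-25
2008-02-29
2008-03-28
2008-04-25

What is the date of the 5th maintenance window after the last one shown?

These are Fridays with 35, 28, 28, 35, 28, 28-day gaps.
Each is the final Friday of its month — 2007-11-30 is past the 28th, so '4th Friday' doesn't fit.
May 2008 ends with Friday 2008-05-30.
Last Friday of June 2008: 2008-06-27.
Last Friday of July 2008: 2008-07-25.
August 2008 ends with Friday 2008-08-29.
September 2008 ends with Friday 2008-09-26.

2008-09-26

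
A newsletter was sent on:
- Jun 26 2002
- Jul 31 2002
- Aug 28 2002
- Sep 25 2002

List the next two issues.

All Wednesdays; the gaps (35, 28, 28) vary with month length.
This is the last Wednesday of each month.
October 2002 ends with Wednesday Oct 30 2002.
November 2002 ends with Wednesday Nov 27 2002.

Oct 30 2002, Nov 27 2002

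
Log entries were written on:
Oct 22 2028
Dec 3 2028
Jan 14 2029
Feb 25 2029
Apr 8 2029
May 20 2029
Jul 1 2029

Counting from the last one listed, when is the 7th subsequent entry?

Apr 21 2030

Every event comes 42 days after the last (42, 42, 42, 42, 42, 42).
Jul 1 2029 + 42 days = Aug 12 2029.
Aug 12 2029 + 42 days = Sep 23 2029.
Sep 23 2029 + 42 days = Nov 4 2029.
Nov 4 2029 + 42 days = Dec 16 2029.
Dec 16 2029 + 42 days = Jan 27 2030.
Jan 27 2030 + 42 days = Mar 10 2030.
Mar 10 2030 + 42 days = Apr 21 2030.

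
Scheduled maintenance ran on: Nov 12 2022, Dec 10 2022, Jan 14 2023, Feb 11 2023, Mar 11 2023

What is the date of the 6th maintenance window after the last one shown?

Sep 9 2023

These are Saturdays at 28- or 35-day spacing (28, 35, 28, 28).
The pattern: 2nd Saturday of the month.
April 2023 — 2nd Saturday is Apr 8 2023.
2nd Saturday of May 2023: May 13 2023.
2nd Saturday of June 2023: Jun 10 2023.
July 2023 — 2nd Saturday is Jul 8 2023.
2nd Saturday of August 2023: Aug 12 2023.
September 2023 — 2nd Saturday is Sep 9 2023.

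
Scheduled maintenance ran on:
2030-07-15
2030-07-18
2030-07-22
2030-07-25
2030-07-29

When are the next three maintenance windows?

The gap pattern 3, 4, 3, 4 repeats every 2 events.
These are the Mondays and Thursdays of each week.
The following Thursday is 2030-08-01.
Next Monday: 2030-08-05.
The following Thursday is 2030-08-08.

2030-08-01, 2030-08-05, 2030-08-08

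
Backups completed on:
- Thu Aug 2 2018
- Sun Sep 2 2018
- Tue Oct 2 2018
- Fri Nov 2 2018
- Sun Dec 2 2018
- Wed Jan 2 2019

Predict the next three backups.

Sat Feb 2 2019, Sat Mar 2 2019, Tue Apr 2 2019

The day-of-month is always 2 (31, 30, 31, 30, 31 days between events).
So this recurs on the 2nd of each month.
Next: February 2019 → Sat Feb 2 2019.
Next: March 2019 → Sat Mar 2 2019.
April 2019: Tue Apr 2 2019.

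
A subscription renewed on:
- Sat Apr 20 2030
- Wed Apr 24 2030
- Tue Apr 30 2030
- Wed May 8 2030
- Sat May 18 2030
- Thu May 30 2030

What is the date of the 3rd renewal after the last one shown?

The spacing grows by 2 each time: 4, 6, 8, 10, 12 days.
Next gap: 14 days. Thu May 30 2030 + 14 days = Thu Jun 13 2030.
Next gap: 16 days. Thu Jun 13 2030 + 16 days = Sat Jun 29 2030.
Next gap: 18 days. Sat Jun 29 2030 + 18 days = Wed Jul 17 2030.

Wed Jul 17 2030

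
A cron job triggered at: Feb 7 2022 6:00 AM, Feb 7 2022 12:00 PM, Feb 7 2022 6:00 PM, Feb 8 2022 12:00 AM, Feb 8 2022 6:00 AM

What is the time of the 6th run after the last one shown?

The interval is a steady 6 hours (6, 6, 6, 6).
Feb 8 2022 6:00 AM + 6 h = Feb 8 2022 12:00 PM.
Feb 8 2022 12:00 PM + 6 h = Feb 8 2022 6:00 PM.
Feb 8 2022 6:00 PM + 6 h = Feb 9 2022 12:00 AM.
Feb 9 2022 12:00 AM + 6 h = Feb 9 2022 6:00 AM.
Feb 9 2022 6:00 AM + 6 h = Feb 9 2022 12:00 PM.
Feb 9 2022 12:00 PM + 6 h = Feb 9 2022 6:00 PM.

Feb 9 2022 6:00 PM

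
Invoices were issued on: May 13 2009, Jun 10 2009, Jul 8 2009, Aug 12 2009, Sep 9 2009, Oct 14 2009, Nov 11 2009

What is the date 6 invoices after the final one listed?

All dates are Wednesdays, 28, 28, 35, 28, 35, 28 days apart.
Specifically, the 2nd Wednesday of each month.
December 2009 — 2nd Wednesday is Dec 9 2009.
January 2010 — 2nd Wednesday is Jan 13 2010.
2nd Wednesday of February 2010: Feb 10 2010.
2nd Wednesday of March 2010: Mar 10 2010.
2nd Wednesday of April 2010: Apr 14 2010.
May 2010 — 2nd Wednesday is May 12 2010.

May 12 2010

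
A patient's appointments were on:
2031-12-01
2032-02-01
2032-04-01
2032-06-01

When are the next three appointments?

2032-08-01, 2032-10-01, 2032-12-01

Gaps: 62, 60, 61 days — not constant. Every event is on the 1st of the month.
Pattern: the 1st of every 2 months.
August 2032: 2032-08-01.
Next: October 2032 → 2032-10-01.
December 2032: 2032-12-01.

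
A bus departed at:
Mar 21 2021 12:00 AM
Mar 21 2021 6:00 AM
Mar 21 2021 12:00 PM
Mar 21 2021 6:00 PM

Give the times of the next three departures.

Mar 22 2021 12:00 AM, Mar 22 2021 6:00 AM, Mar 22 2021 12:00 PM

The interval is a steady 6 hours (6, 6, 6).
Mar 21 2021 6:00 PM + 6 h = Mar 22 2021 12:00 AM.
Mar 22 2021 12:00 AM + 6 h = Mar 22 2021 6:00 AM.
Mar 22 2021 6:00 AM + 6 h = Mar 22 2021 12:00 PM.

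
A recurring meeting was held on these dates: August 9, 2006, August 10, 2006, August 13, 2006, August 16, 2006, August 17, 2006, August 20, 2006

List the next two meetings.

August 23, 2006; August 24, 2006

Every event lands on a Wednesday or Thursday or Sunday (gaps cycle 1, 3, 3, 1, 3).
So the schedule is: every Wednesday, Thursday and Sunday.
The following Wednesday is August 23, 2006.
The following Thursday is August 24, 2006.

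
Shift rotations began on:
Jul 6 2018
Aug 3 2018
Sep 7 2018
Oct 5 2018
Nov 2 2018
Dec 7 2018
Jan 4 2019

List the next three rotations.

Feb 1 2019, Mar 1 2019, Apr 5 2019

These are Fridays at 28- or 35-day spacing (28, 35, 28, 28, 35, 28).
The pattern: 1st Friday of the month.
February 2019 — 1st Friday is Feb 1 2019.
1st Friday of March 2019: Mar 1 2019.
1st Friday of April 2019: Apr 5 2019.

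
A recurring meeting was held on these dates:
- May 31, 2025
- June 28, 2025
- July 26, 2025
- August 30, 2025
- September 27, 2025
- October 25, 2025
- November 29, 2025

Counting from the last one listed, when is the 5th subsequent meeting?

Every date is a Saturday; gaps 28, 28, 35, 28, 28, 35 days.
Each is the last Saturday of its month (at least one falls on the 29th or later, ruling out '4th Saturday').
December 2025 ends with Saturday December 27, 2025.
January 2026 ends with Saturday January 31, 2026.
Last Saturday of February 2026: February 28, 2026.
Last Saturday of March 2026: March 28, 2026.
April 2026 ends with Saturday April 25, 2026.

April 25, 2026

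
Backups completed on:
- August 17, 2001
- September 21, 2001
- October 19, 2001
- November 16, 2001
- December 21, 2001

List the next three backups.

January 18, 2002; February 15, 2002; March 15, 2002

These are Fridays at 28- or 35-day spacing (35, 28, 28, 35).
The pattern: 3rd Friday of the month.
3rd Friday of January 2002: January 18, 2002.
February 2002 — 3rd Friday is February 15, 2002.
3rd Friday of March 2002: March 15, 2002.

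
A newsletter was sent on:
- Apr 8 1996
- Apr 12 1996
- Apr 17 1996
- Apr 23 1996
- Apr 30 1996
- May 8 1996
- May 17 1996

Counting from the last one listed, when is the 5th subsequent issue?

The spacing grows by 1 each time: 4, 5, 6, 7, 8, 9 days.
Next gap: 10 days. May 17 1996 + 10 days = May 27 1996.
Next gap: 11 days. May 27 1996 + 11 days = Jun 7 1996.
Next gap: 12 days. Jun 7 1996 + 12 days = Jun 19 1996.
Next gap: 13 days. Jun 19 1996 + 13 days = Jul 2 1996.
Next gap: 14 days. Jul 2 1996 + 14 days = Jul 16 1996.

Jul 16 1996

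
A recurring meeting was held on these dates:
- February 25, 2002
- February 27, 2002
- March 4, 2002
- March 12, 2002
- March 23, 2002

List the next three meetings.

Gaps: 2, 5, 8, 11 days — each gap is 3 larger than the previous one.
Next gap: 14 days. March 23, 2002 + 14 days = April 6, 2002.
Next gap: 17 days. April 6, 2002 + 17 days = April 23, 2002.
Next gap: 20 days. April 23, 2002 + 20 days = May 13, 2002.

April 6, 2002; April 23, 2002; May 13, 2002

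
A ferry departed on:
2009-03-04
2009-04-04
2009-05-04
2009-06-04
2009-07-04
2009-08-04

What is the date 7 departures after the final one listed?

Gaps: 31, 30, 31, 30, 31 days — not constant. Every event is on the 4th of the month.
Pattern: the 4th of each month.
September 2009: 2009-09-04.
October 2009: 2009-10-04.
Next: November 2009 → 2009-11-04.
Next: December 2009 → 2009-12-04.
Next: January 2010 → 2010-01-04.
February 2010: 2010-02-04.
Next: March 2010 → 2010-03-04.

2010-03-04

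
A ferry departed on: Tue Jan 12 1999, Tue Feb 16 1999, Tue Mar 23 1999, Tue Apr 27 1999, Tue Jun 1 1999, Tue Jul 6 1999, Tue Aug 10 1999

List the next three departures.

Tue Sep 14 1999, Tue Oct 19 1999, Tue Nov 23 1999

Every event comes 35 days after the last (35, 35, 35, 35, 35, 35).
Tue Aug 10 1999 + 35 days = Tue Sep 14 1999.
Tue Sep 14 1999 + 35 days = Tue Oct 19 1999.
Tue Oct 19 1999 + 35 days = Tue Nov 23 1999.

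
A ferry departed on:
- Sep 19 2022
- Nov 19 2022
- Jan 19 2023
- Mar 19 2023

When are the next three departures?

Each date is the 19th; the gaps (61, 61, 59) track the month lengths.
The rule is the 19th of every 2 months.
Next: May 2023 → May 19 2023.
July 2023: Jul 19 2023.
Next: September 2023 → Sep 19 2023.

May 19 2023, Jul 19 2023, Sep 19 2023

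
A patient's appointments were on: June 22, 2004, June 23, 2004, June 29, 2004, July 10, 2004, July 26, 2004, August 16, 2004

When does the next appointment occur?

September 11, 2004

The spacing grows by 5 each time: 1, 6, 11, 16, 21 days.
Next gap: 26 days. August 16, 2004 + 26 days = September 11, 2004.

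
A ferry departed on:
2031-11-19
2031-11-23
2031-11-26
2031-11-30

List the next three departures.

2031-12-03, 2031-12-07, 2031-12-10

Gaps: 4, 3, 4 days — not constant, but cyclic with period 2.
The events fall on every Wednesday and Sunday.
Next Wednesday: 2031-12-03.
Next Sunday: 2031-12-07.
The following Wednesday is 2031-12-10.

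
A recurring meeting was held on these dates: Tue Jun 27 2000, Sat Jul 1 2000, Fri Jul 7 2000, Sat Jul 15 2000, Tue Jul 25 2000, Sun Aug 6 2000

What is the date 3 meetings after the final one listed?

Sat Sep 23 2000

The spacing grows by 2 each time: 4, 6, 8, 10, 12 days.
Next gap: 14 days. Sun Aug 6 2000 + 14 days = Sun Aug 20 2000.
Next gap: 16 days. Sun Aug 20 2000 + 16 days = Tue Sep 5 2000.
Next gap: 18 days. Tue Sep 5 2000 + 18 days = Sat Sep 23 2000.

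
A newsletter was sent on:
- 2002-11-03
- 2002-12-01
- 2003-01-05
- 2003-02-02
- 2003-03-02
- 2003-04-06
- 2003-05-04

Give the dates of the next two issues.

These are Sundays at 28- or 35-day spacing (28, 35, 28, 28, 35, 28).
The pattern: 1st Sunday of the month.
June 2003 — 1st Sunday is 2003-06-01.
1st Sunday of July 2003: 2003-07-06.

2003-06-01, 2003-07-06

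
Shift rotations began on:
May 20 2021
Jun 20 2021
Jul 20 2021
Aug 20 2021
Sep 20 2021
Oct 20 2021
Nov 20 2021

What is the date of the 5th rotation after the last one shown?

Each date is the 20th; the gaps (31, 30, 31, 31, 30, 31) track the month lengths.
The rule is the 20th of each month.
December 2021: Dec 20 2021.
Next: January 2022 → Jan 20 2022.
February 2022: Feb 20 2022.
Next: March 2022 → Mar 20 2022.
Next: April 2022 → Apr 20 2022.

Apr 20 2022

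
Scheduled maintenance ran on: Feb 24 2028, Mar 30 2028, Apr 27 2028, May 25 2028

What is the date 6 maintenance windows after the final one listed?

Every date is a Thursday; gaps 35, 28, 28 days.
Each is the last Thursday of its month (at least one falls on the 29th or later, ruling out '4th Thursday').
Last Thursday of June 2028: Jun 29 2028.
Last Thursday of July 2028: Jul 27 2028.
Last Thursday of August 2028: Aug 31 2028.
Last Thursday of September 2028: Sep 28 2028.
Last Thursday of October 2028: Oct 26 2028.
November 2028 ends with Thursday Nov 30 2028.

Nov 30 2028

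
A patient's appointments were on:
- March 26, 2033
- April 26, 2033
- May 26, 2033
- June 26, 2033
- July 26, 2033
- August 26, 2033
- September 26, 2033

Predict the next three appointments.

Gaps: 31, 30, 31, 30, 31, 31 days — not constant. Every event is on the 26th of the month.
Pattern: the 26th of each month.
October 2033: October 26, 2033.
Next: November 2033 → November 26, 2033.
Next: December 2033 → December 26, 2033.

October 26, 2033; November 26, 2033; December 26, 2033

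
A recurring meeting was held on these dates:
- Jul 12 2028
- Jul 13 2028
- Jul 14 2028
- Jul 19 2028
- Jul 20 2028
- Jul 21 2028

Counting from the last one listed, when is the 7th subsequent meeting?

Aug 9 2028

The gap pattern 1, 1, 5, 1, 1 repeats every 3 events.
These are the Wednesdays, Thursdays and Fridays of each week.
The following Wednesday is Jul 26 2028.
Next Thursday: Jul 27 2028.
Next Friday: Jul 28 2028.
The following Wednesday is Aug 2 2028.
Next Thursday: Aug 3 2028.
Next Friday: Aug 4 2028.
The following Wednesday is Aug 9 2028.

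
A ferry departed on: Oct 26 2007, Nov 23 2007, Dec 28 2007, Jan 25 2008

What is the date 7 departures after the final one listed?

Gaps: 28, 35, 28 days — a mix of 28 and 35. Every date is a Friday.
Each is the 4th Friday of its month.
4th Friday of February 2008: Feb 22 2008.
4th Friday of March 2008: Mar 28 2008.
April 2008 — 4th Friday is Apr 25 2008.
May 2008 — 4th Friday is May 23 2008.
4th Friday of June 2008: Jun 27 2008.
4th Friday of July 2008: Jul 25 2008.
August 2008 — 4th Friday is Aug 22 2008.

Aug 22 2008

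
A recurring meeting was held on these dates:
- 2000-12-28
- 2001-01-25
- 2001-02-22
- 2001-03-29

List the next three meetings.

2001-04-26, 2001-05-31, 2001-06-28

Every date is a Thursday; gaps 28, 28, 35 days.
Each is the last Thursday of its month (at least one falls on the 29th or later, ruling out '4th Thursday').
April 2001 ends with Thursday 2001-04-26.
Last Thursday of May 2001: 2001-05-31.
June 2001 ends with Thursday 2001-06-28.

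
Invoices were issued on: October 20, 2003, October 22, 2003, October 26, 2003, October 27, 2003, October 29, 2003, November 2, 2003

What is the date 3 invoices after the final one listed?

November 9, 2003

Gaps: 2, 4, 1, 2, 4 days — not constant, but cyclic with period 3.
The events fall on every Monday, Wednesday and Sunday.
The following Monday is November 3, 2003.
Next Wednesday: November 5, 2003.
Next Sunday: November 9, 2003.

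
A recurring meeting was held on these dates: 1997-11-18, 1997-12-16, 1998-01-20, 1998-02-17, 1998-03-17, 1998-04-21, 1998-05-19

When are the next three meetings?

1998-06-16, 1998-07-21, 1998-08-18

These are Tuesdays at 28- or 35-day spacing (28, 35, 28, 28, 35, 28).
The pattern: 3rd Tuesday of the month.
June 1998 — 3rd Tuesday is 1998-06-16.
July 1998 — 3rd Tuesday is 1998-07-21.
August 1998 — 3rd Tuesday is 1998-08-18.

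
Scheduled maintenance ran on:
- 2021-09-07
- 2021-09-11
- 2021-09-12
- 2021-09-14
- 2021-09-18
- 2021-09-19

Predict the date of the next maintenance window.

Every event lands on a Tuesday or Saturday or Sunday (gaps cycle 4, 1, 2, 4, 1).
So the schedule is: every Tuesday, Saturday and Sunday.
The following Tuesday is 2021-09-21.

2021-09-21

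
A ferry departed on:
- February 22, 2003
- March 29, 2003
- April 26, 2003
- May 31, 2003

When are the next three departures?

All Saturdays; the gaps (35, 28, 35) vary with month length.
This is the last Saturday of each month.
June 2003 ends with Saturday June 28, 2003.
Last Saturday of July 2003: July 26, 2003.
Last Saturday of August 2003: August 30, 2003.

June 28, 2003; July 26, 2003; August 30, 2003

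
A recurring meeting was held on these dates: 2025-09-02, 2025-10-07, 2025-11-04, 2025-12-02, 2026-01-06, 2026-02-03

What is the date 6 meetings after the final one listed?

All dates are Tuesdays, 35, 28, 28, 35, 28 days apart.
Specifically, the 1st Tuesday of each month.
1st Tuesday of March 2026: 2026-03-03.
1st Tuesday of April 2026: 2026-04-07.
1st Tuesday of May 2026: 2026-05-05.
June 2026 — 1st Tuesday is 2026-06-02.
July 2026 — 1st Tuesday is 2026-07-07.
1st Tuesday of August 2026: 2026-08-04.

2026-08-04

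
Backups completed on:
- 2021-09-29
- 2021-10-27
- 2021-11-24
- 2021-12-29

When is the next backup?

All Wednesdays; the gaps (28, 28, 35) vary with month length.
This is the last Wednesday of each month.
January 2022 ends with Wednesday 2022-01-26.

2022-01-26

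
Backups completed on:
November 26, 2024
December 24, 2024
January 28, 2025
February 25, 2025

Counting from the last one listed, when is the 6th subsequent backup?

August 26, 2025

All dates are Tuesdays, 28, 35, 28 days apart.
Specifically, the 4th Tuesday of each month.
March 2025 — 4th Tuesday is March 25, 2025.
April 2025 — 4th Tuesday is April 22, 2025.
4th Tuesday of May 2025: May 27, 2025.
June 2025 — 4th Tuesday is June 24, 2025.
July 2025 — 4th Tuesday is July 22, 2025.
August 2025 — 4th Tuesday is August 26, 2025.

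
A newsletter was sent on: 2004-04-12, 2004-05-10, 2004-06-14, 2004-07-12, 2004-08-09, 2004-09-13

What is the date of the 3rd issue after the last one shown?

All dates are Mondays, 28, 35, 28, 28, 35 days apart.
Specifically, the 2nd Monday of each month.
October 2004 — 2nd Monday is 2004-10-11.
November 2004 — 2nd Monday is 2004-11-08.
2nd Monday of December 2004: 2004-12-13.

2004-12-13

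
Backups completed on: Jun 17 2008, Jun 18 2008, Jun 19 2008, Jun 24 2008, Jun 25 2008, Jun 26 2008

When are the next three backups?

Jul 1 2008, Jul 2 2008, Jul 3 2008

Every event lands on a Tuesday or Wednesday or Thursday (gaps cycle 1, 1, 5, 1, 1).
So the schedule is: every Tuesday, Wednesday and Thursday.
Next Tuesday: Jul 1 2008.
The following Wednesday is Jul 2 2008.
Next Thursday: Jul 3 2008.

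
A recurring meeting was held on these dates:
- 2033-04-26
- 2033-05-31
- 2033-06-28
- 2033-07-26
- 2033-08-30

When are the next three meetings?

These are Tuesdays with 35, 28, 28, 35-day gaps.
Each is the final Tuesday of its month — 2033-05-31 is past the 28th, so '4th Tuesday' doesn't fit.
September 2033 ends with Tuesday 2033-09-27.
October 2033 ends with Tuesday 2033-10-25.
Last Tuesday of November 2033: 2033-11-29.

2033-09-27, 2033-10-25, 2033-11-29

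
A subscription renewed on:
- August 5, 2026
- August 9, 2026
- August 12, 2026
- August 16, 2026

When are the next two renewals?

Gaps: 4, 3, 4 days — not constant, but cyclic with period 2.
The events fall on every Wednesday and Sunday.
Next Wednesday: August 19, 2026.
Next Sunday: August 23, 2026.

August 19, 2026; August 23, 2026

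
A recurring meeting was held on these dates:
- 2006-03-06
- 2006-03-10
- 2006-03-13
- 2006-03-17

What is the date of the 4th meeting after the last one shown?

2006-03-31

The gap pattern 4, 3, 4 repeats every 2 events.
These are the Mondays and Fridays of each week.
The following Monday is 2006-03-20.
The following Friday is 2006-03-24.
Next Monday: 2006-03-27.
The following Friday is 2006-03-31.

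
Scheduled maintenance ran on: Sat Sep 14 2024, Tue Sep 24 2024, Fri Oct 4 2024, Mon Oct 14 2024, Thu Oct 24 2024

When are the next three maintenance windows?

Sun Nov 3 2024, Wed Nov 13 2024, Sat Nov 23 2024

Every event comes 10 days after the last (10, 10, 10, 10).
Thu Oct 24 2024 + 10 days = Sun Nov 3 2024.
Sun Nov 3 2024 + 10 days = Wed Nov 13 2024.
Wed Nov 13 2024 + 10 days = Sat Nov 23 2024.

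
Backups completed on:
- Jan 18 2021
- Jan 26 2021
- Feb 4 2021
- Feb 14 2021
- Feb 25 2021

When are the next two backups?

Mar 9 2021, Mar 22 2021

Gaps: 8, 9, 10, 11 days — each gap is 1 larger than the previous one.
Next gap: 12 days. Feb 25 2021 + 12 days = Mar 9 2021.
Next gap: 13 days. Mar 9 2021 + 13 days = Mar 22 2021.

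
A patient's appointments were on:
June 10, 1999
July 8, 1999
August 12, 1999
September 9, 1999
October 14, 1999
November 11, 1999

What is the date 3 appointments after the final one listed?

These are Thursdays at 28- or 35-day spacing (28, 35, 28, 35, 28).
The pattern: 2nd Thursday of the month.
December 1999 — 2nd Thursday is December 9, 1999.
2nd Thursday of January 2000: January 13, 2000.
February 2000 — 2nd Thursday is February 10, 2000.

February 10, 2000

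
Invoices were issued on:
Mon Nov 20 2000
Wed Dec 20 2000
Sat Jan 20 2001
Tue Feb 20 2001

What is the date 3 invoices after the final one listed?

Sun May 20 2001

Gaps: 30, 31, 31 days — not constant. Every event is on the 20th of the month.
Pattern: the 20th of each month.
March 2001: Tue Mar 20 2001.
April 2001: Fri Apr 20 2001.
May 2001: Sun May 20 2001.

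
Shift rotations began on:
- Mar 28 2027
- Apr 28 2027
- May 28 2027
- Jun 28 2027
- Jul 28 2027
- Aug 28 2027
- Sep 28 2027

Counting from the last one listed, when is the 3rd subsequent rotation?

Dec 28 2027

The day-of-month is always 28 (31, 30, 31, 30, 31, 31 days between events).
So this recurs on the 28th of each month.
October 2027: Oct 28 2027.
November 2027: Nov 28 2027.
Next: December 2027 → Dec 28 2027.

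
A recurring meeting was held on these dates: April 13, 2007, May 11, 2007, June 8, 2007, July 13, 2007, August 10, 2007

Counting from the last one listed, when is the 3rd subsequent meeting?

Gaps: 28, 28, 35, 28 days — a mix of 28 and 35. Every date is a Friday.
Each is the 2nd Friday of its month.
2nd Friday of September 2007: September 14, 2007.
2nd Friday of October 2007: October 12, 2007.
2nd Friday of November 2007: November 9, 2007.

November 9, 2007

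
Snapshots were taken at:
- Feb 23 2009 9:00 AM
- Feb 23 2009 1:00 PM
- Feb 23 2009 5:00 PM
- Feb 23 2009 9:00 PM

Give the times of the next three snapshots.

Spacing: 4, 4, 4 h — constant 4 h.
Feb 23 2009 9:00 PM + 4 h = Feb 24 2009 1:00 AM.
Feb 24 2009 1:00 AM + 4 h = Feb 24 2009 5:00 AM.
Feb 24 2009 5:00 AM + 4 h = Feb 24 2009 9:00 AM.

Feb 24 2009 1:00 AM, Feb 24 2009 5:00 AM, Feb 24 2009 9:00 AM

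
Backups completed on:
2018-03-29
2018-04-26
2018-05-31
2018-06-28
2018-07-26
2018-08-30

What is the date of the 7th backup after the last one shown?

2019-03-28

These are Thursdays with 28, 35, 28, 28, 35-day gaps.
Each is the final Thursday of its month — 2018-03-29 is past the 28th, so '4th Thursday' doesn't fit.
Last Thursday of September 2018: 2018-09-27.
Last Thursday of October 2018: 2018-10-25.
November 2018 ends with Thursday 2018-11-29.
December 2018 ends with Thursday 2018-12-27.
Last Thursday of January 2019: 2019-01-31.
Last Thursday of February 2019: 2019-02-28.
Last Thursday of March 2019: 2019-03-28.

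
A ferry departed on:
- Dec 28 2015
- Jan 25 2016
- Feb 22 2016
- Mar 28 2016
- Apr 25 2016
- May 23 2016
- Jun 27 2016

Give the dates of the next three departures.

Jul 25 2016, Aug 22 2016, Sep 26 2016

Gaps: 28, 28, 35, 28, 28, 35 days — a mix of 28 and 35. Every date is a Monday.
Each is the 4th Monday of its month.
July 2016 — 4th Monday is Jul 25 2016.
August 2016 — 4th Monday is Aug 22 2016.
4th Monday of September 2016: Sep 26 2016.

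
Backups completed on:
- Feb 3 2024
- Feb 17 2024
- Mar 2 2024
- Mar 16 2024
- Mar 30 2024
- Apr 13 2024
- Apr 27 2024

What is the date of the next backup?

Every event comes 14 days after the last (14, 14, 14, 14, 14, 14).
Apr 27 2024 + 14 days = May 11 2024.

May 11 2024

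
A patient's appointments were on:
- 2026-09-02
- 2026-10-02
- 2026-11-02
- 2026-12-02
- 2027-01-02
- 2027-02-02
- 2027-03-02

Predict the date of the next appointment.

2027-04-02

Gaps: 30, 31, 30, 31, 31, 28 days — not constant. Every event is on the 2nd of the month.
Pattern: the 2nd of each month.
Next: April 2027 → 2027-04-02.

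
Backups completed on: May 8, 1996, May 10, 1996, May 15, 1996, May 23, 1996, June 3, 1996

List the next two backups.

June 17, 1996; July 4, 1996

Gaps: 2, 5, 8, 11 days — each gap is 3 larger than the previous one.
Next gap: 14 days. June 3, 1996 + 14 days = June 17, 1996.
Next gap: 17 days. June 17, 1996 + 17 days = July 4, 1996.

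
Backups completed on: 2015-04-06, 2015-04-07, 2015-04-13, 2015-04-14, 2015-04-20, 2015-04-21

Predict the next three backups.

The gap pattern 1, 6, 1, 6, 1 repeats every 2 events.
These are the Mondays and Tuesdays of each week.
The following Monday is 2015-04-27.
The following Tuesday is 2015-04-28.
Next Monday: 2015-05-04.

2015-04-27, 2015-04-28, 2015-05-04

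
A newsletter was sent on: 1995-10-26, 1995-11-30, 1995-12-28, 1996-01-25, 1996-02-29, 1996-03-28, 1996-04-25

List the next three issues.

All Thursdays; the gaps (35, 28, 28, 35, 28, 28) vary with month length.
This is the last Thursday of each month.
May 1996 ends with Thursday 1996-05-30.
Last Thursday of June 1996: 1996-06-27.
Last Thursday of July 1996: 1996-07-25.

1996-05-30, 1996-06-27, 1996-07-25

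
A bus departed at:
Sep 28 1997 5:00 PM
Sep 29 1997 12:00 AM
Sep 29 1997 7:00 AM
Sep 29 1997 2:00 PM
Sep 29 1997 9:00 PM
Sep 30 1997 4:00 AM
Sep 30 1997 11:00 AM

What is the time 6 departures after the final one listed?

The interval is a steady 7 hours (7, 7, 7, 7, 7, 7).
Sep 30 1997 11:00 AM + 7 h = Sep 30 1997 6:00 PM.
Sep 30 1997 6:00 PM + 7 h = Oct 1 1997 1:00 AM.
Oct 1 1997 1:00 AM + 7 h = Oct 1 1997 8:00 AM.
Oct 1 1997 8:00 AM + 7 h = Oct 1 1997 3:00 PM.
Oct 1 1997 3:00 PM + 7 h = Oct 1 1997 10:00 PM.
Oct 1 1997 10:00 PM + 7 h = Oct 2 1997 5:00 AM.

Oct 2 1997 5:00 AM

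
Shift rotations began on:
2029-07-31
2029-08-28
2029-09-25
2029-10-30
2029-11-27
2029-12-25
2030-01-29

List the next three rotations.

2030-02-26, 2030-03-26, 2030-04-30

These are Tuesdays with 28, 28, 35, 28, 28, 35-day gaps.
Each is the final Tuesday of its month — 2029-07-31 is past the 28th, so '4th Tuesday' doesn't fit.
Last Tuesday of February 2030: 2030-02-26.
March 2030 ends with Tuesday 2030-03-26.
Last Tuesday of April 2030: 2030-04-30.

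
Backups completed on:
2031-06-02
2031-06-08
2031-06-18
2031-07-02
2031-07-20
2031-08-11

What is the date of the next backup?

2031-09-06

Intervals are 6, 10, 14, 18, 22 days — an arithmetic progression with common difference 4.
Next gap: 26 days. 2031-08-11 + 26 days = 2031-09-06.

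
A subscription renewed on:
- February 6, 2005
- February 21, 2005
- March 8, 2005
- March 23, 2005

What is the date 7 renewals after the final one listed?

Gaps between consecutive events: 15, 15, 15 days — a constant 15-day interval.
March 23, 2005 + 15 days = April 7, 2005.
April 7, 2005 + 15 days = April 22, 2005.
April 22, 2005 + 15 days = May 7, 2005.
May 7, 2005 + 15 days = May 22, 2005.
May 22, 2005 + 15 days = June 6, 2005.
June 6, 2005 + 15 days = June 21, 2005.
June 21, 2005 + 15 days = July 6, 2005.

July 6, 2005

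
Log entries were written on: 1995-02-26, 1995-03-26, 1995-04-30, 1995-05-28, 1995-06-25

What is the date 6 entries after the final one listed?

1995-12-31

All Sundays; the gaps (28, 35, 28, 28) vary with month length.
This is the last Sunday of each month.
Last Sunday of July 1995: 1995-07-30.
Last Sunday of August 1995: 1995-08-27.
Last Sunday of September 1995: 1995-09-24.
October 1995 ends with Sunday 1995-10-29.
Last Sunday of November 1995: 1995-11-26.
Last Sunday of December 1995: 1995-12-31.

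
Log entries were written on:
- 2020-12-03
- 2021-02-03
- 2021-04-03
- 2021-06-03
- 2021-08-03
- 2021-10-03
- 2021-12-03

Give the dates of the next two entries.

2022-02-03, 2022-04-03

The day-of-month is always 3 (62, 59, 61, 61, 61, 61 days between events).
So this recurs on the 3rd of every 2 months.
Next: February 2022 → 2022-02-03.
Next: April 2022 → 2022-04-03.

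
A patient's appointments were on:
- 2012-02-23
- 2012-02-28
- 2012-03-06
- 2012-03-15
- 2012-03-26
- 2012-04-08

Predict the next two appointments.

The spacing grows by 2 each time: 5, 7, 9, 11, 13 days.
Next gap: 15 days. 2012-04-08 + 15 days = 2012-04-23.
Next gap: 17 days. 2012-04-23 + 17 days = 2012-05-10.

2012-04-23, 2012-05-10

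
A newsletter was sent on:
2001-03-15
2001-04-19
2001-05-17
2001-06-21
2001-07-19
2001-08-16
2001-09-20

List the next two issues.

These are Thursdays at 28- or 35-day spacing (35, 28, 35, 28, 28, 35).
The pattern: 3rd Thursday of the month.
October 2001 — 3rd Thursday is 2001-10-18.
November 2001 — 3rd Thursday is 2001-11-15.

2001-10-18, 2001-11-15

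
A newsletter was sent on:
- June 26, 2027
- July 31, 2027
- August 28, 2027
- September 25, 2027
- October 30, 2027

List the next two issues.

November 27, 2027; December 25, 2027

All Saturdays; the gaps (35, 28, 28, 35) vary with month length.
This is the last Saturday of each month.
Last Saturday of November 2027: November 27, 2027.
December 2027 ends with Saturday December 25, 2027.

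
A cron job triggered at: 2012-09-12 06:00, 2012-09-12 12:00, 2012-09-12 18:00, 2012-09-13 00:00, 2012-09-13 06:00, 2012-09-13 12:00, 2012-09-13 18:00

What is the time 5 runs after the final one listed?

The interval is a steady 6 hours (6, 6, 6, 6, 6, 6).
2012-09-13 18:00 + 6 h = 2012-09-14 00:00.
2012-09-14 00:00 + 6 h = 2012-09-14 06:00.
2012-09-14 06:00 + 6 h = 2012-09-14 12:00.
2012-09-14 12:00 + 6 h = 2012-09-14 18:00.
2012-09-14 18:00 + 6 h = 2012-09-15 00:00.

2012-09-15 00:00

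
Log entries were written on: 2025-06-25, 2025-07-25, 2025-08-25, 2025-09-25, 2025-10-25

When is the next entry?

2025-11-25

Each date is the 25th; the gaps (30, 31, 31, 30) track the month lengths.
The rule is the 25th of each month.
Next: November 2025 → 2025-11-25.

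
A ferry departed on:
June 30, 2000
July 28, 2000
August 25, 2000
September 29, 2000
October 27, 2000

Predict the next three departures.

November 24, 2000; December 29, 2000; January 26, 2001

Every date is a Friday; gaps 28, 28, 35, 28 days.
Each is the last Friday of its month (at least one falls on the 29th or later, ruling out '4th Friday').
Last Friday of November 2000: November 24, 2000.
December 2000 ends with Friday December 29, 2000.
Last Friday of January 2001: January 26, 2001.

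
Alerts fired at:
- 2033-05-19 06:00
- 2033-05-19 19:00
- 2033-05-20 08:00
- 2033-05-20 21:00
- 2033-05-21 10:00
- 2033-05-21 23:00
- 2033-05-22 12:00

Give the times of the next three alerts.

Gaps: 13, 13, 13, 13, 13, 13 hours — each event is 13 hours after the previous one.
2033-05-22 12:00 + 13 h = 2033-05-23 01:00.
2033-05-23 01:00 + 13 h = 2033-05-23 14:00.
2033-05-23 14:00 + 13 h = 2033-05-24 03:00.

2033-05-23 01:00, 2033-05-23 14:00, 2033-05-24 03:00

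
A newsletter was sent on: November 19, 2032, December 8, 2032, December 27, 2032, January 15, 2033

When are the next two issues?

Gaps between consecutive events: 19, 19, 19 days — a constant 19-day interval.
January 15, 2033 + 19 days = February 3, 2033.
February 3, 2033 + 19 days = February 22, 2033.

February 3, 2033; February 22, 2033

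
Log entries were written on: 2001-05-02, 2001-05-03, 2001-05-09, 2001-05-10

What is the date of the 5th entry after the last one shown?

2001-05-30

Gaps: 1, 6, 1 days — not constant, but cyclic with period 2.
The events fall on every Wednesday and Thursday.
Next Wednesday: 2001-05-16.
Next Thursday: 2001-05-17.
The following Wednesday is 2001-05-23.
The following Thursday is 2001-05-24.
Next Wednesday: 2001-05-30.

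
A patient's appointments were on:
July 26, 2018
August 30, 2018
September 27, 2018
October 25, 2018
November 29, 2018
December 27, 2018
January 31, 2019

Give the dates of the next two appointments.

February 28, 2019; March 28, 2019

All Thursdays; the gaps (35, 28, 28, 35, 28, 35) vary with month length.
This is the last Thursday of each month.
Last Thursday of February 2019: February 28, 2019.
March 2019 ends with Thursday March 28, 2019.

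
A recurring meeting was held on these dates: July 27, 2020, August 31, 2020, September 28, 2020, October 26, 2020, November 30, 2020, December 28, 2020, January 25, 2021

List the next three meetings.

Every date is a Monday; gaps 35, 28, 28, 35, 28, 28 days.
Each is the last Monday of its month (at least one falls on the 29th or later, ruling out '4th Monday').
February 2021 ends with Monday February 22, 2021.
Last Monday of March 2021: March 29, 2021.
April 2021 ends with Monday April 26, 2021.

February 22, 2021; March 29, 2021; April 26, 2021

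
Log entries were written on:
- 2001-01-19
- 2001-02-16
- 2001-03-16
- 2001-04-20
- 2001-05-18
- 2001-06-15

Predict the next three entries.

These are Fridays at 28- or 35-day spacing (28, 28, 35, 28, 28).
The pattern: 3rd Friday of the month.
3rd Friday of July 2001: 2001-07-20.
3rd Friday of August 2001: 2001-08-17.
September 2001 — 3rd Friday is 2001-09-21.

2001-07-20, 2001-08-17, 2001-09-21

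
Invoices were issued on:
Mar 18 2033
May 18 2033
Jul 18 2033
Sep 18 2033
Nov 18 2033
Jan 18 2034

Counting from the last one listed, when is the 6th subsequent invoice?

Each date is the 18th; the gaps (61, 61, 62, 61, 61) track the month lengths.
The rule is the 18th of every 2 months.
March 2034: Mar 18 2034.
Next: May 2034 → May 18 2034.
July 2034: Jul 18 2034.
Next: September 2034 → Sep 18 2034.
Next: November 2034 → Nov 18 2034.
Next: January 2035 → Jan 18 2035.

Jan 18 2035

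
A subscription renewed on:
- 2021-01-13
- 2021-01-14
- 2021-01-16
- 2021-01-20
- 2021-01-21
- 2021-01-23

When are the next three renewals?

Gaps: 1, 2, 4, 1, 2 days — not constant, but cyclic with period 3.
The events fall on every Wednesday, Thursday and Saturday.
The following Wednesday is 2021-01-27.
Next Thursday: 2021-01-28.
The following Saturday is 2021-01-30.

2021-01-27, 2021-01-28, 2021-01-30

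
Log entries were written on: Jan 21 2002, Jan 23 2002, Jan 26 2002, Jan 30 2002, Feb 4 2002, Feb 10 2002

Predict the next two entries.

The spacing grows by 1 each time: 2, 3, 4, 5, 6 days.
Next gap: 7 days. Feb 10 2002 + 7 days = Feb 17 2002.
Next gap: 8 days. Feb 17 2002 + 8 days = Feb 25 2002.

Feb 17 2002, Feb 25 2002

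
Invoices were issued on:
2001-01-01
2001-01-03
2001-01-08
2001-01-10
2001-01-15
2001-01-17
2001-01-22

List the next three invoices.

The gap pattern 2, 5, 2, 5, 2, 5 repeats every 2 events.
These are the Mondays and Wednesdays of each week.
The following Wednesday is 2001-01-24.
The following Monday is 2001-01-29.
The following Wednesday is 2001-01-31.

2001-01-24, 2001-01-29, 2001-01-31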